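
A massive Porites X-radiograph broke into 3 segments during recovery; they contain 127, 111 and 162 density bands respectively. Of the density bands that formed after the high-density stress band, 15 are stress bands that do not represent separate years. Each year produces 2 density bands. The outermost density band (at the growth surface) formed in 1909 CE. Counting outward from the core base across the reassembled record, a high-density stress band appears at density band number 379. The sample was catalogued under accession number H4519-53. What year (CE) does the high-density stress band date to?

1906 CE

Total density bands = 127 + 111 + 162 = 400.
The high-density stress band sits at density band 379 from the core base, so 400 − 379 = 21 density bands formed after it.
21 − 15 false = 6 true density bands after the high-density stress band.
Dividing by 2 density bands per year: 6 / 2 = 3 years.
1909 − 3 = 1906 CE.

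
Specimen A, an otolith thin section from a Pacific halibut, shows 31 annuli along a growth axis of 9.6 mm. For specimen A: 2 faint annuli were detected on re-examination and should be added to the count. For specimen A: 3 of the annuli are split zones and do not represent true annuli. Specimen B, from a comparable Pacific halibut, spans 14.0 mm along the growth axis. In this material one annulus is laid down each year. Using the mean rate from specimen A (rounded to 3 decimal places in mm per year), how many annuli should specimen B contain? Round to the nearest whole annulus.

44 annuli

Specimen A: after corrections the count is 31 − 3 + 2 = 30 annuli.
A: Mean rate = 9.6 mm / 30 years ≈ 0.320 mm/yr.
For B, 14.0 / 0.320 = 43.75 years ≈ 44 annuli.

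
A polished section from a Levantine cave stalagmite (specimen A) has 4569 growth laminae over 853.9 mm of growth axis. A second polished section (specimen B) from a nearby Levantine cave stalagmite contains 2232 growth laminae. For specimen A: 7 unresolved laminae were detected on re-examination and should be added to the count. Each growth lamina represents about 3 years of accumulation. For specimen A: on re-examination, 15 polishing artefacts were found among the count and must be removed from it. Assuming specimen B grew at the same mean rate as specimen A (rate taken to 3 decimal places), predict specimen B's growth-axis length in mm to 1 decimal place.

415.2 mm

Specimen A: after corrections the count is 4569 − 15 + 7 = 4561 growth laminae.
Specimen A: 4561 growth laminae at 3 years each span 4561 × 3 = 13683 years.
A: Extension rate ≈ 853.9 / 13683 = 0.062 mm per year.
Specimen B: 2232 growth laminae at 3 years each span 2232 × 3 = 6696 years. Length of B = 0.062 × 6696 = 415.2 mm.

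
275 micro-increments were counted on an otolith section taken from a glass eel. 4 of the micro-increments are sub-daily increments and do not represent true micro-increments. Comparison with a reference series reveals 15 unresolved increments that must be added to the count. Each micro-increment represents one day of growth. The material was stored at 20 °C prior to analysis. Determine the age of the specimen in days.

Correcting the raw count gives 275 − 4 + 15 = 286 true micro-increments.
At one micro-increment per day, that is 286 days.

286 days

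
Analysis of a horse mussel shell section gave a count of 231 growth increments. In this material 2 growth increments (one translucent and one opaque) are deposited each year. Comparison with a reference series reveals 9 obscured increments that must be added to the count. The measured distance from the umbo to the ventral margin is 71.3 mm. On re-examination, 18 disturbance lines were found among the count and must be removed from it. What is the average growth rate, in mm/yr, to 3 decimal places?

0.642 mm/yr

Adjusted count: 231 − 18 + 9 = 222 growth increments.
222 growth increments at 2 per year is 222 / 2 = 111 years.
Extension rate ≈ 71.3 / 111 = 0.642 mm/yr.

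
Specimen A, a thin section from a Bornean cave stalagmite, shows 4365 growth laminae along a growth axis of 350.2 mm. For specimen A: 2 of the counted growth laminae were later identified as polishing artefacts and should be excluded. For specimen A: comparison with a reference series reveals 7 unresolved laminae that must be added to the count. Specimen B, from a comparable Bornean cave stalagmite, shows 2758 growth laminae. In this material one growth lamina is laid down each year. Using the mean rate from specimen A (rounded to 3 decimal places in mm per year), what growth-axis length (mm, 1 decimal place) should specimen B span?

Specimen A: true growth lamina count = 4365 − 2 + 7 = 4370.
A: 350.2 mm over 4370 years gives 350.2 / 4370 ≈ 0.080 mm per year.
For B, 0.080 mm/year × 2758 years = 220.6 mm.

220.6 mm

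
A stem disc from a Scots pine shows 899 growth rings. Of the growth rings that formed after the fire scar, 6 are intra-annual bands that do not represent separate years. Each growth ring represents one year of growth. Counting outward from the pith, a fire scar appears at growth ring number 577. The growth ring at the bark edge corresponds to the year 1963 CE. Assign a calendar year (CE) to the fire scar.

1647 CE

The fire scar sits at growth ring 577 from the pith, so 899 − 577 = 322 growth rings formed after it.
322 − 6 false = 316 true growth rings after the fire scar.
1963 − 316 = 1647 CE.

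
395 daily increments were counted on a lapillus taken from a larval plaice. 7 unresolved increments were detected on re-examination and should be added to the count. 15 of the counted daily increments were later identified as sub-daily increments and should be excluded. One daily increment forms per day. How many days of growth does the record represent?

387 days

Correcting the raw count gives 395 − 15 + 7 = 387 true daily increments.
At one daily increment per day, that is 387 days.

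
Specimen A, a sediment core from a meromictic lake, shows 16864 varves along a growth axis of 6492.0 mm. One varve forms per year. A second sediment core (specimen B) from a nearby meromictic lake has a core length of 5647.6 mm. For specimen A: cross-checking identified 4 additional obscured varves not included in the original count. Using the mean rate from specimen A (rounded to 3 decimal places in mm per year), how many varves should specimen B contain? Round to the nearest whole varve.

14669 varves

Specimen A: after corrections the count is 16864 + 4 = 16868 varves.
A: Mean rate = 6492.0 mm / 16868 years ≈ 0.385 mm per year.
For B, 5647.6 / 0.385 = 14669.09 years ≈ 14669 varves.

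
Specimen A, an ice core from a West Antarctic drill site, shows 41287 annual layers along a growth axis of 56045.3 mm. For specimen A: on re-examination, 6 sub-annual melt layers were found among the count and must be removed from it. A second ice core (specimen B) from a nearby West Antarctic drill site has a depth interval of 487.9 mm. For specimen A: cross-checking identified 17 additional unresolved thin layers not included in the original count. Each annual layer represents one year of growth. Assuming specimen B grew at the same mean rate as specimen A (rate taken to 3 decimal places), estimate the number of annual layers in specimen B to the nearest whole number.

360 annual layers

Specimen A: correcting the raw count gives 41287 − 6 + 17 = 41298 true annual layers.
A: Extension rate ≈ 56045.3 / 41298 = 1.357 mm/year.
Specimen B: 487.9 mm / 1.357 mm per year = 359.54 years ≈ 360 annual layers.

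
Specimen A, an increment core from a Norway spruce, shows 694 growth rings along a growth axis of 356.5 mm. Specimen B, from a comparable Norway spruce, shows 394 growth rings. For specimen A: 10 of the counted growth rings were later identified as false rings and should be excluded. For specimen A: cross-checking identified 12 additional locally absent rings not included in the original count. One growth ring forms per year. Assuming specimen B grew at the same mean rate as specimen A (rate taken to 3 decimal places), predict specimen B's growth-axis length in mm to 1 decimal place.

Specimen A: adjusted count: 694 − 10 + 12 = 696 growth rings.
A: Extension rate ≈ 356.5 / 696 = 0.512 mm/yr.
Length of B = 0.512 × 394 = 201.7 mm.

201.7 mm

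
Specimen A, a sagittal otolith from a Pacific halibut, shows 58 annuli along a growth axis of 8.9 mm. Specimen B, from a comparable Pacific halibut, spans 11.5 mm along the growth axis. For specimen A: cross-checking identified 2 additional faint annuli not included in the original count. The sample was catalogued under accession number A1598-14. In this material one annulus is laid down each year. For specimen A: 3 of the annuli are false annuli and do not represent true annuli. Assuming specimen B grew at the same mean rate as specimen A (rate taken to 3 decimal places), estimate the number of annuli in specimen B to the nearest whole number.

74 annuli

Specimen A: correcting the raw count gives 58 − 3 + 2 = 57 true annuli.
A: 8.9 mm over 57 years gives 8.9 / 57 ≈ 0.156 mm/year.
For B, 11.5 / 0.156 = 73.72 years ≈ 74 annuli.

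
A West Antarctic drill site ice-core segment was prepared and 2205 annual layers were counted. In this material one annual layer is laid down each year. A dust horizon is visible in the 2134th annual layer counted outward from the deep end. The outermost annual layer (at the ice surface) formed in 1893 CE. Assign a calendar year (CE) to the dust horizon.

Between annual layer 2134 and the ice surface there are 2205 − 2134 = 71 annual layers.
Counting back 71 years from 1893 CE places the dust horizon in 1893 − 71 = 1822 CE.

1822 CE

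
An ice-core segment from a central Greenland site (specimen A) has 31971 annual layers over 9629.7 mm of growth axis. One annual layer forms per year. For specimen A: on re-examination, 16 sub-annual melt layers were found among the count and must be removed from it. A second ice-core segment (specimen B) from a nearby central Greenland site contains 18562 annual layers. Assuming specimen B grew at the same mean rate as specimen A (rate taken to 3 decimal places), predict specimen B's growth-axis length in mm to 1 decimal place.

Specimen A: true annual layer count = 31971 − 16 = 31955.
A: Extension rate ≈ 9629.7 / 31955 = 0.301 mm per year.
For B, 0.301 mm/year × 18562 years = 5587.2 mm.

5587.2 mm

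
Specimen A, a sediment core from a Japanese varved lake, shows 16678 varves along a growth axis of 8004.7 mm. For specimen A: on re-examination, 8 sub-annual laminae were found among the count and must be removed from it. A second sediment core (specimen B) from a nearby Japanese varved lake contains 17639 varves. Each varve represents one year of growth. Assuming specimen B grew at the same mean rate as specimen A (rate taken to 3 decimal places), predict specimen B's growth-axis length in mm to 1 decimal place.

8466.7 mm

Specimen A: adjusted count: 16678 − 8 = 16670 varves.
A: Mean rate = 8004.7 mm / 16670 years ≈ 0.480 mm/year.
Length of B = 0.480 × 17639 = 8466.7 mm.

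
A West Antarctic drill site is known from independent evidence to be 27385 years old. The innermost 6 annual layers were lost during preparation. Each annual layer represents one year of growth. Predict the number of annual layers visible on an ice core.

27379 annual layers

One annual layer per year gives 27385 annual layers over 27385 years.
Less the 6 uncaptured annual layers: 27385 − 6 = 27379.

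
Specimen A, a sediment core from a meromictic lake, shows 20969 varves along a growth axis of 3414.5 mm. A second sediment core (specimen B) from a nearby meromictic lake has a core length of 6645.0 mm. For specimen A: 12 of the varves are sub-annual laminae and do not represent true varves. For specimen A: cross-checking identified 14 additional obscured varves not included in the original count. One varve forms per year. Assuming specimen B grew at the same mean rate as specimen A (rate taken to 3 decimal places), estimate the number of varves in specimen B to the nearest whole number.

Specimen A: correcting the raw count gives 20969 − 12 + 14 = 20971 true varves.
A: 3414.5 mm over 20971 years gives 3414.5 / 20971 ≈ 0.163 mm/yr.
For B, 6645.0 / 0.163 = 40766.87 years ≈ 40767 varves.

40767 varves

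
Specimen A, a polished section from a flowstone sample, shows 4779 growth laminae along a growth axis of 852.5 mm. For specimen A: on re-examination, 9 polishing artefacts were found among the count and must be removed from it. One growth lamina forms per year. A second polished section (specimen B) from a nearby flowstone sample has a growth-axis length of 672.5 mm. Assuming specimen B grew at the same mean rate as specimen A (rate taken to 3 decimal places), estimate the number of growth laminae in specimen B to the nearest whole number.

Specimen A: adjusted count: 4779 − 9 = 4770 growth laminae.
A: Extension rate ≈ 852.5 / 4770 = 0.179 mm/yr.
Specimen B: 672.5 mm / 0.179 mm per year = 3756.98 years ≈ 3757 growth laminae.

3757 growth laminae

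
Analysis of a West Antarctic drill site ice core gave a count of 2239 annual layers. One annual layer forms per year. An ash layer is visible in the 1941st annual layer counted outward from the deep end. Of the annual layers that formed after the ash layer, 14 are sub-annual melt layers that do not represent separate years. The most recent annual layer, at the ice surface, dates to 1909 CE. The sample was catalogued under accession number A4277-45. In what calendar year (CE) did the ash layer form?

1625 CE

The ash layer sits at annual layer 1941 from the deep end, so 2239 − 1941 = 298 annual layers formed after it.
Excluding 14 false annual layers: 298 − 14 = 284.
The annual layer at the ice surface is 1909 CE, so the ash layer dates to 1909 − 284 = 1625 CE.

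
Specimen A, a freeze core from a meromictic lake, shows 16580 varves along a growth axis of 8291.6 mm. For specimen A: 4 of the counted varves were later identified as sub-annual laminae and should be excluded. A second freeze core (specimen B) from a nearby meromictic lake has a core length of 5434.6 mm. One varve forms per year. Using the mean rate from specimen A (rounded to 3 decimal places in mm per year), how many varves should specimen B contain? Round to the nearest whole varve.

10869 varves

Specimen A: after corrections the count is 16580 − 4 = 16576 varves.
A: 8291.6 mm over 16576 years gives 8291.6 / 16576 ≈ 0.500 mm/year.
Specimen B: 5434.6 mm / 0.500 mm per year = 10869.20 years ≈ 10869 varves.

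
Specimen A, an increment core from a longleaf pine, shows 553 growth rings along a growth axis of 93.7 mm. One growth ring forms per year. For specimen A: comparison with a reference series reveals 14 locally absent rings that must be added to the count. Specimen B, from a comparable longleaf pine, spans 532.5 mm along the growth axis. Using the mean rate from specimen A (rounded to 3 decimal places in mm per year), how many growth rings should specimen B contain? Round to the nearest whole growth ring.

Specimen A: true growth ring count = 553 + 14 = 567.
A: 93.7 mm over 567 years gives 93.7 / 567 ≈ 0.165 mm per year.
For B, 532.5 / 0.165 = 3227.27 years ≈ 3227 growth rings.

3227 growth rings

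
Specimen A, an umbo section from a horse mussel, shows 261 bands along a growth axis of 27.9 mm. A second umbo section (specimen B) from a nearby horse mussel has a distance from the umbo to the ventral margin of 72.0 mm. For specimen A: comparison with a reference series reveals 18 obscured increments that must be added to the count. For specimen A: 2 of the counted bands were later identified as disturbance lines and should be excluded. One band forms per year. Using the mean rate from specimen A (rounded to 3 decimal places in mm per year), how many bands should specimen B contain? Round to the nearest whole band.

713 bands

Specimen A: correcting the raw count gives 261 − 2 + 18 = 277 true bands.
A: Mean rate = 27.9 mm / 277 years ≈ 0.101 mm/year.
Specimen B: 72.0 mm / 0.101 mm per year = 712.87 years ≈ 713 bands.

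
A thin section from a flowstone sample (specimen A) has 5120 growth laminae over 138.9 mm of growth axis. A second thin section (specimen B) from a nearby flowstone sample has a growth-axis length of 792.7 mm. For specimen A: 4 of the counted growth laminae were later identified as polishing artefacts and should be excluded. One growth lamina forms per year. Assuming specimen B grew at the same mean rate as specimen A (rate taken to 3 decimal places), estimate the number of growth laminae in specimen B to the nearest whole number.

Specimen A: true growth lamina count = 5120 − 4 = 5116.
A: Extension rate ≈ 138.9 / 5116 = 0.027 mm/year.
B spans 792.7 / 0.027 = 29359.26 years ≈ 29359 growth laminae.

29359 growth laminae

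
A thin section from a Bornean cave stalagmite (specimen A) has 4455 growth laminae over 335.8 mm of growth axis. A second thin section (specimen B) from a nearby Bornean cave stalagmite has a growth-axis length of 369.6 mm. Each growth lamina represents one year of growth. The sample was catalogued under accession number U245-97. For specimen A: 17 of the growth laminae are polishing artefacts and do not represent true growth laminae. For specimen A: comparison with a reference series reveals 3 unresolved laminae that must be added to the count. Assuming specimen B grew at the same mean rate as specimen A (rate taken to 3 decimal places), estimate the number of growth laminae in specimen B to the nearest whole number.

Specimen A: adjusted count: 4455 − 17 + 3 = 4441 growth laminae.
A: Extension rate ≈ 335.8 / 4441 = 0.076 mm per year.
Specimen B: 369.6 mm / 0.076 mm per year = 4863.16 years ≈ 4863 growth laminae.

4863 growth laminae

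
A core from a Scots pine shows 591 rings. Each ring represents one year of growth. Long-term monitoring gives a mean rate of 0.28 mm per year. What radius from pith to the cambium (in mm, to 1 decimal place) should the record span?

The record spans 591 years at 0.28 mm per year.
591 years at 0.28 mm/year gives 0.28 × 591 = 165.5 mm.

165.5 mm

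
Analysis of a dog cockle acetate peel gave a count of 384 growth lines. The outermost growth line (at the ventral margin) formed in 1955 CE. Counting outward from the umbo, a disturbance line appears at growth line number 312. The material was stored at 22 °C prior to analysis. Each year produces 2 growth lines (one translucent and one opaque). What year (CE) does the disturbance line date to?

Between growth line 312 and the ventral margin there are 384 − 312 = 72 growth lines.
With 2 growth lines per year, 72 / 2 = 36 years.
Counting back 36 years from 1955 CE places the disturbance line in 1955 − 36 = 1919 CE.

1919 CE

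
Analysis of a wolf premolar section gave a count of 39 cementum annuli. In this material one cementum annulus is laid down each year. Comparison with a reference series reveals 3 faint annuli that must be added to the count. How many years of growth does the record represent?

After corrections the count is 39 + 3 = 42 cementum annuli.
At one cementum annulus per year, that is 42 years.

42 years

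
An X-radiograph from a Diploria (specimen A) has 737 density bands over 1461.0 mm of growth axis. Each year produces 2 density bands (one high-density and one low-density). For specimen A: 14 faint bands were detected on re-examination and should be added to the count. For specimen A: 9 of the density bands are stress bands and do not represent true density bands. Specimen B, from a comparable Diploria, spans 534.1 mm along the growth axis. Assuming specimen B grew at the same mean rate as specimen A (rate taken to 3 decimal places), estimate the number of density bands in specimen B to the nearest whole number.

Specimen A: true density band count = 737 − 9 + 14 = 742.
Specimen A: 742 density bands at 2 per year is 742 / 2 = 371 years.
A: 1461.0 mm over 371 years gives 1461.0 / 371 ≈ 3.938 mm/yr.
For B, 534.1 / 3.938 = 135.63 years; at 2 density bands per year that is 135.63 × 2 ≈ 271 density bands.

271 density bands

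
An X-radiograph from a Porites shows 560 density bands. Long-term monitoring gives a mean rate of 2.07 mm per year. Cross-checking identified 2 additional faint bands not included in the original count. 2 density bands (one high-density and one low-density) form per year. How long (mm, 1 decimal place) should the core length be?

581.7 mm

After corrections the count is 560 + 2 = 562 density bands.
562 density bands at 2 per year is 562 / 2 = 281 years.
281 years at 2.07 mm/year gives 2.07 × 281 = 581.7 mm.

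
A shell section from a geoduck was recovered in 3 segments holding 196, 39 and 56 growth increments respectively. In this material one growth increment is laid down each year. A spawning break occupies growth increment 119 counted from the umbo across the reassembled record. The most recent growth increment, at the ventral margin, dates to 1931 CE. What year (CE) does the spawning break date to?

1759 CE

Total growth increments = 196 + 39 + 56 = 291.
Between growth increment 119 and the ventral margin there are 291 − 119 = 172 growth increments.
Counting back 172 years from 1931 CE places the spawning break in 1931 − 172 = 1759 CE.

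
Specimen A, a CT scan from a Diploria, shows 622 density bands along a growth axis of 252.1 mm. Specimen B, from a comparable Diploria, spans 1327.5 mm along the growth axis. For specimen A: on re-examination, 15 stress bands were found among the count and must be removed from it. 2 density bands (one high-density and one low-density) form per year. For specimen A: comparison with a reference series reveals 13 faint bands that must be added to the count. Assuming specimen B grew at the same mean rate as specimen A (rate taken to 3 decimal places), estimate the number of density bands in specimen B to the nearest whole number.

3266 density bands

Specimen A: after corrections the count is 622 − 15 + 13 = 620 density bands.
Specimen A: 620 density bands at 2 per year is 620 / 2 = 310 years.
A: Mean rate = 252.1 mm / 310 years ≈ 0.813 mm per year.
For B, 1327.5 / 0.813 = 1632.84 years; at 2 density bands per year that is 1632.84 × 2 ≈ 3266 density bands.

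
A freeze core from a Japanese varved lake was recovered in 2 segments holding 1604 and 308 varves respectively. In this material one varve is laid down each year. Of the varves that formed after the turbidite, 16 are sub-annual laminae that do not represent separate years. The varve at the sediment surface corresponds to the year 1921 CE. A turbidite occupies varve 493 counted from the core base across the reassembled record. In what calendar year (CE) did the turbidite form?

518 CE

Total varves = 1604 + 308 = 1912.
The turbidite sits at varve 493 from the core base, so 1912 − 493 = 1419 varves formed after it.
1419 − 16 false = 1403 true varves after the turbidite.
Counting back 1403 years from 1921 CE places the turbidite in 1921 − 1403 = 518 CE.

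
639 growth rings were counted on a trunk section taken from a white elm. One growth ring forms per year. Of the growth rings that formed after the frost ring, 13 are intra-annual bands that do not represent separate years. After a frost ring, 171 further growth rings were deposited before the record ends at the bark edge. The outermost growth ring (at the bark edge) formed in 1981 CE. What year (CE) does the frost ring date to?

171 growth rings post-date the frost ring.
Removing the 13 false growth rings leaves 171 − 13 = 158 true growth rings beyond the frost ring.
The growth ring at the bark edge is 1981 CE, so the frost ring dates to 1981 − 158 = 1823 CE.

1823 CE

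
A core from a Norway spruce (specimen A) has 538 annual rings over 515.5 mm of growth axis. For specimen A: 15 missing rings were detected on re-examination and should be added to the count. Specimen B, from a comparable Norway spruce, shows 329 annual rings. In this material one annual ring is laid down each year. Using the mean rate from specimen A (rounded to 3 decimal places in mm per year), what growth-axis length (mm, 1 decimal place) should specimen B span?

Specimen A: correcting the raw count gives 538 + 15 = 553 true annual rings.
A: Mean rate = 515.5 mm / 553 years ≈ 0.932 mm per year.
B's length ≈ 0.932 × 329 = 306.6 mm.

306.6 mm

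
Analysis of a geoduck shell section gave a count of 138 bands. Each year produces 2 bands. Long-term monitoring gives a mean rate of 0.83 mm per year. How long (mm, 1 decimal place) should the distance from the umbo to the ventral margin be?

57.3 mm

Dividing by 2 bands per year: 138 / 2 = 69 years.
Predicted length = 0.83 mm/year × 69 years = 57.3 mm.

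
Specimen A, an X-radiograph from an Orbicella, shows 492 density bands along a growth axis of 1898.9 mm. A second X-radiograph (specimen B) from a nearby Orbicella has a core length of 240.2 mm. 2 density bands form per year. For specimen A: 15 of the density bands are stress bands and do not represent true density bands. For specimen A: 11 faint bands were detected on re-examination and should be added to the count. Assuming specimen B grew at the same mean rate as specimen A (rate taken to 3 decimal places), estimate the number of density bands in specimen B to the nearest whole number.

Specimen A: after corrections the count is 492 − 15 + 11 = 488 density bands.
Specimen A: 488 density bands at 2 per year is 488 / 2 = 244 years.
A: Extension rate ≈ 1898.9 / 244 = 7.782 mm/year.
B spans 240.2 / 7.782 = 30.87 years; at 2 density bands per year that is 30.87 × 2 ≈ 62 density bands.

62 density bands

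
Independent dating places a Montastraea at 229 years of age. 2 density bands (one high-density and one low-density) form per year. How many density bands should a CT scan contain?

458 density bands

Expected density bands: 229 × 2 = 458.
So 458 density bands should be present.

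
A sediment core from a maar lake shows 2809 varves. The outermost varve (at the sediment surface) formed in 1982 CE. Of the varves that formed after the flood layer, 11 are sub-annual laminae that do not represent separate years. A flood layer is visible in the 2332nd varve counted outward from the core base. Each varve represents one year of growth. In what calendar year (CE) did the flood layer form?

2809 − 2332 = 477 varves lie beyond the flood layer toward the sediment surface.
477 − 11 false = 466 true varves after the flood layer.
Counting back 466 years from 1982 CE places the flood layer in 1982 − 466 = 1516 CE.

1516 CE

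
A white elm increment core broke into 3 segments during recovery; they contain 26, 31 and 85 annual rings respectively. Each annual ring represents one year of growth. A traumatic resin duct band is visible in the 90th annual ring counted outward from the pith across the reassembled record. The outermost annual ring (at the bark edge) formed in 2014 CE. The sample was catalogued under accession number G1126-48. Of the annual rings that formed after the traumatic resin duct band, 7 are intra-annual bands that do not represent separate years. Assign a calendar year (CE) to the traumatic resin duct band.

1969 CE

Total annual rings = 26 + 31 + 85 = 142.
142 − 90 = 52 annual rings lie beyond the traumatic resin duct band toward the bark edge.
52 − 7 false = 45 true annual rings after the traumatic resin duct band.
The annual ring at the bark edge is 2014 CE, so the traumatic resin duct band dates to 2014 − 45 = 1969 CE.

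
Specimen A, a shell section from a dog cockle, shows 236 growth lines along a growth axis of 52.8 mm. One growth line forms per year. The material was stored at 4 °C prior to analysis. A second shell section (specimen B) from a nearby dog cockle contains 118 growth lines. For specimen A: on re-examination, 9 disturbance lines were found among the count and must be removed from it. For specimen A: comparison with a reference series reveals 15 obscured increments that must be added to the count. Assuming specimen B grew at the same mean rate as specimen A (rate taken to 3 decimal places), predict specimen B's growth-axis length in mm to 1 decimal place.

Specimen A: after corrections the count is 236 − 9 + 15 = 242 growth lines.
A: Extension rate ≈ 52.8 / 242 = 0.218 mm/year.
Length of B = 0.218 × 118 = 25.7 mm.

25.7 mm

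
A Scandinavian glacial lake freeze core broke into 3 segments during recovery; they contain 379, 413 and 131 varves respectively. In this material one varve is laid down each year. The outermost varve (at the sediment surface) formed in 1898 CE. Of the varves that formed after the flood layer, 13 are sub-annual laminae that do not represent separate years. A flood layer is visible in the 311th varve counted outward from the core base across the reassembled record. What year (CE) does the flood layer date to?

Total varves = 379 + 413 + 131 = 923.
Between varve 311 and the sediment surface there are 923 − 311 = 612 varves.
Excluding 13 false varves: 612 − 13 = 599.
Counting back 599 years from 1898 CE places the flood layer in 1898 − 599 = 1299 CE.

1299 CE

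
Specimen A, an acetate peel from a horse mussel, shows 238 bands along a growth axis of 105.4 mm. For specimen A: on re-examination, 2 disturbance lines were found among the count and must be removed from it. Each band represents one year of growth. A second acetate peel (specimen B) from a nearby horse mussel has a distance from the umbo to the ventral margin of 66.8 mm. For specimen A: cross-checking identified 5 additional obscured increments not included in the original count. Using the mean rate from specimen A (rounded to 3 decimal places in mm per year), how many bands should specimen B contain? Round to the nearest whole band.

Specimen A: correcting the raw count gives 238 − 2 + 5 = 241 true bands.
A: 105.4 mm over 241 years gives 105.4 / 241 ≈ 0.437 mm per year.
Specimen B: 66.8 mm / 0.437 mm per year = 152.86 years ≈ 153 bands.

153 bands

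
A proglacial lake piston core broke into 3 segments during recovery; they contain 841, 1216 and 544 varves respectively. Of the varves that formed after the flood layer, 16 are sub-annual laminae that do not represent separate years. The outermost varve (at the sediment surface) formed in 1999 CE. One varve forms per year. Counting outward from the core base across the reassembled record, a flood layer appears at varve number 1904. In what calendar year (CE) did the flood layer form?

1318 CE

Total varves = 841 + 1216 + 544 = 2601.
The flood layer sits at varve 1904 from the core base, so 2601 − 1904 = 697 varves formed after it.
697 − 16 false = 681 true varves after the flood layer.
Counting back 681 years from 1999 CE places the flood layer in 1999 − 681 = 1318 CE.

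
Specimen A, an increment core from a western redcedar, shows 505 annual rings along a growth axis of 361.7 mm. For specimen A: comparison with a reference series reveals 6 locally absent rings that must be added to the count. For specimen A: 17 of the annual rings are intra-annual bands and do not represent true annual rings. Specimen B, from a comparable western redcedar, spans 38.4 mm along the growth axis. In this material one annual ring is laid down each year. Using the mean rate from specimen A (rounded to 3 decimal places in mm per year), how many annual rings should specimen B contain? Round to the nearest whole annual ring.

52 annual rings

Specimen A: adjusted count: 505 − 17 + 6 = 494 annual rings.
A: Mean rate = 361.7 mm / 494 years ≈ 0.732 mm/year.
B spans 38.4 / 0.732 = 52.46 years ≈ 52 annual rings.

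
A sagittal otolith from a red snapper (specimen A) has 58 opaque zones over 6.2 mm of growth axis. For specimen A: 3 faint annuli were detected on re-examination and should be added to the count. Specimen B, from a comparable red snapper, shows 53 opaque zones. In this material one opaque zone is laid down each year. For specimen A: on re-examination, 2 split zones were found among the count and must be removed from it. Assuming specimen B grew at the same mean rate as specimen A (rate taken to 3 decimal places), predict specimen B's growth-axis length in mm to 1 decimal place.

5.6 mm

Specimen A: true opaque zone count = 58 − 2 + 3 = 59.
A: Extension rate ≈ 6.2 / 59 = 0.105 mm per year.
For B, 0.105 mm/year × 53 years = 5.6 mm.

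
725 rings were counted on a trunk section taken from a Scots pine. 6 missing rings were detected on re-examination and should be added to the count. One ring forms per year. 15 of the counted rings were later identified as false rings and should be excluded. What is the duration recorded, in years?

716 years

After corrections the count is 725 − 15 + 6 = 716 rings.
At one ring per year, that is 716 years.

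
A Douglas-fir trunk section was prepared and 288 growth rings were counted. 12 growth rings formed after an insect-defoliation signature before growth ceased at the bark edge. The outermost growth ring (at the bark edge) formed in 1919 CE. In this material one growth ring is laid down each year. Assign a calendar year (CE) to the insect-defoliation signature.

12 growth rings formed after the insect-defoliation signature.
1919 − 12 = 1907 CE.

1907 CE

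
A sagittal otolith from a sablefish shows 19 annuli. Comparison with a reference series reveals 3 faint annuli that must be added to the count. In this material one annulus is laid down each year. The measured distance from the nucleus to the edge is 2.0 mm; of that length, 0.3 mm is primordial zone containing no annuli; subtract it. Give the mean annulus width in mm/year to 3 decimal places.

0.077 mm/year

True annulus count = 19 + 3 = 22.
Net length = 2.0 − 0.3 = 1.7 mm.
Mean rate = 1.7 mm / 22 years ≈ 0.077 mm/year.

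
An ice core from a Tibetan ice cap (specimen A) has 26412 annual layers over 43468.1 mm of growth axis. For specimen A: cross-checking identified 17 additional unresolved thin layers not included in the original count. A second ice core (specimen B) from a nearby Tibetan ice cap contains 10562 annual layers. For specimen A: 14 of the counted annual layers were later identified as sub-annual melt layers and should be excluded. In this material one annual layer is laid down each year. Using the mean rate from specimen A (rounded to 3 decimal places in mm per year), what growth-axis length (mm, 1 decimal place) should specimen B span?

Specimen A: true annual layer count = 26412 − 14 + 17 = 26415.
A: Extension rate ≈ 43468.1 / 26415 = 1.646 mm/yr.
For B, 1.646 mm/year × 10562 years = 17385.1 mm.

17385.1 mm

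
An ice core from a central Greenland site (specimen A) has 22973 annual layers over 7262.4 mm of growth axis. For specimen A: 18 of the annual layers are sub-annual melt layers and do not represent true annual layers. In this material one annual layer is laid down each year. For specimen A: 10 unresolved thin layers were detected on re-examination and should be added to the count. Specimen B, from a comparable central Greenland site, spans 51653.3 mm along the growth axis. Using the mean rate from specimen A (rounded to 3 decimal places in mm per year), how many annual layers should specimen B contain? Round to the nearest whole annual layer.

Specimen A: after corrections the count is 22973 − 18 + 10 = 22965 annual layers.
A: Extension rate ≈ 7262.4 / 22965 = 0.316 mm/yr.
For B, 51653.3 / 0.316 = 163459.81 years ≈ 163460 annual layers.

163460 annual layers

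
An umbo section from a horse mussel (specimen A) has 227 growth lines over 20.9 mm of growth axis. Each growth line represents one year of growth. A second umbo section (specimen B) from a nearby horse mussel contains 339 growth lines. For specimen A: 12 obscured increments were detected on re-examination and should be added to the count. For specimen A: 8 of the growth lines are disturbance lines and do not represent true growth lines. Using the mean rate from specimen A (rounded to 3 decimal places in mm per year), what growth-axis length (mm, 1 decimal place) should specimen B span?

Specimen A: after corrections the count is 227 − 8 + 12 = 231 growth lines.
A: Extension rate ≈ 20.9 / 231 = 0.090 mm/year.
Length of B = 0.090 × 339 = 30.5 mm.

30.5 mm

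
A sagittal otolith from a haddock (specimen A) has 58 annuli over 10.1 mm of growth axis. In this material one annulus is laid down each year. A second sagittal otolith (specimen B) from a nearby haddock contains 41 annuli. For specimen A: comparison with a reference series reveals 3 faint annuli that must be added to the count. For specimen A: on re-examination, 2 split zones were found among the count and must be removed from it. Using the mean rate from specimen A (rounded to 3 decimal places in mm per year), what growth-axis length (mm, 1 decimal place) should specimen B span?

7.0 mm

Specimen A: true annulus count = 58 − 2 + 3 = 59.
A: 10.1 mm over 59 years gives 10.1 / 59 ≈ 0.171 mm/year.
Length of B = 0.171 × 41 = 7.0 mm.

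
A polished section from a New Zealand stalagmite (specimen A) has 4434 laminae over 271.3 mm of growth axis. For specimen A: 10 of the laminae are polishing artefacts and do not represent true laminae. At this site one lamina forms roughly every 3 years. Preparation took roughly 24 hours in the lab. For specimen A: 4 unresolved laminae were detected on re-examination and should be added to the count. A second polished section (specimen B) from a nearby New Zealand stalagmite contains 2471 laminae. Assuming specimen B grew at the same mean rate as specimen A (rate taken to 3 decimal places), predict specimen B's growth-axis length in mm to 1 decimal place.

148.3 mm

Specimen A: correcting the raw count gives 4434 − 10 + 4 = 4428 true laminae.
Specimen A: multiplying by 3 years per lamina: 4428 × 3 = 13284 years.
A: Mean rate = 271.3 mm / 13284 years ≈ 0.020 mm per year.
Specimen B: at 3 years per lamina, 2471 × 3 = 7413 years. For B, 0.020 mm/year × 7413 years = 148.3 mm.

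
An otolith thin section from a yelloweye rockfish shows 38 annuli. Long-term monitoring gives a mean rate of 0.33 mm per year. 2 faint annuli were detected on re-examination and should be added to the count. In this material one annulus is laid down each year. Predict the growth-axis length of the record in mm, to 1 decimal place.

True annulus count = 38 + 2 = 40.
Length ≈ 0.33 × 40 = 13.2 mm.

13.2 mm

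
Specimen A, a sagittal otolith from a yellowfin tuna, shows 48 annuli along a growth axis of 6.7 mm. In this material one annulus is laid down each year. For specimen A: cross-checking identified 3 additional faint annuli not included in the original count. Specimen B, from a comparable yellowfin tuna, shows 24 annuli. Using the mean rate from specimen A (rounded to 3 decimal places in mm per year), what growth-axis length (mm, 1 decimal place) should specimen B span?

3.1 mm

Specimen A: after corrections the count is 48 + 3 = 51 annuli.
A: Extension rate ≈ 6.7 / 51 = 0.131 mm/year.
For B, 0.131 mm/year × 24 years = 3.1 mm.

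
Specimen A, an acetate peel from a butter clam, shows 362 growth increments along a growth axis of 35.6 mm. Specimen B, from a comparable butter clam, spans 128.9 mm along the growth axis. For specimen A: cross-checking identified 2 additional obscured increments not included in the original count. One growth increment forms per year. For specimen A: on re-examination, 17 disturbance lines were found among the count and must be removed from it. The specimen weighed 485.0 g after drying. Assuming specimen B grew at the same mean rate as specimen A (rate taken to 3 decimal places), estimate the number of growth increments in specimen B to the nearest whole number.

1251 growth increments

Specimen A: correcting the raw count gives 362 − 17 + 2 = 347 true growth increments.
A: Extension rate ≈ 35.6 / 347 = 0.103 mm/yr.
B spans 128.9 / 0.103 = 1251.46 years ≈ 1251 growth increments.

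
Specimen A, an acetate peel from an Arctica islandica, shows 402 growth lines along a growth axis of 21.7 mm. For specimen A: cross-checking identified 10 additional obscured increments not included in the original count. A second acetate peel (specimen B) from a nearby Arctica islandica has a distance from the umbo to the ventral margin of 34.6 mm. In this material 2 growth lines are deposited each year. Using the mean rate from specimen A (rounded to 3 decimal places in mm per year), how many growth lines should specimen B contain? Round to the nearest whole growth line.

Specimen A: true growth line count = 402 + 10 = 412.
Specimen A: 412 growth lines at 2 per year is 412 / 2 = 206 years.
A: Extension rate ≈ 21.7 / 206 = 0.105 mm/year.
Specimen B: 34.6 mm / 0.105 mm per year = 329.52 years; at 2 growth lines per year that is 329.52 × 2 ≈ 659 growth lines.

659 growth lines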